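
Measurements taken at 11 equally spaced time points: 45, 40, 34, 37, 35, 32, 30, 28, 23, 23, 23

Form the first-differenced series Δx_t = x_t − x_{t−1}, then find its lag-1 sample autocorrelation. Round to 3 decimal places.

-0.151

First differences Δx: -5, -6, 3, -2, -3, -2, -2, -5, 0, 0
Mean of differences = -2.2000
Numerator Σ(Δx_t−Δx̄)(Δx_{t+1}−Δx̄) = -10.2400
Denominator Σ(Δx_t−Δx̄)² = 67.6000
r_1(Δx) = -10.2400 / 67.6000 = -0.151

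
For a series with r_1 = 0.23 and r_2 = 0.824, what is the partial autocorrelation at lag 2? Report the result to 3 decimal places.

0.814

φ_{22} = (r_2 − r_1²) / (1 − r_1²)
r_1² = (0.23)² = 0.0529
Numerator = 0.824 − 0.0529 = 0.7711; denominator = 1 − 0.0529 = 0.9471
φ_{22} = 0.7711 / 0.9471 = 0.814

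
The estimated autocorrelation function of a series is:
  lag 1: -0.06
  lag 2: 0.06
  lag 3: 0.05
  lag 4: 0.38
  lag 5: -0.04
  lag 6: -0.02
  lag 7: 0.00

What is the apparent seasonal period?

The largest autocorrelation is r_4 = 0.38; the remaining lags stay at or below 0.06.
The dominant spike at lag 4 indicates a seasonal period of 4.

4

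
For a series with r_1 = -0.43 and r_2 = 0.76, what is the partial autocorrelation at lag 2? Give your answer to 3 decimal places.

0.706

φ_{22} = (r_2 − r_1²) / (1 − r_1²)
r_1² = (-0.43)² = 0.1849
Numerator = 0.76 − 0.1849 = 0.5751; denominator = 1 − 0.1849 = 0.8151
φ_{22} = 0.5751 / 0.8151 = 0.706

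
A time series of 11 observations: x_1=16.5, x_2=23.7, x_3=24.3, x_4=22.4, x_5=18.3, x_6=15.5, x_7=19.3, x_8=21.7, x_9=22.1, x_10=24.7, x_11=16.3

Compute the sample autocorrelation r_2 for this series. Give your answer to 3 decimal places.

Mean x̄ = (16.5 + 23.7 + 24.3 + 22.4 + 18.3 + 15.5 + 19.3 + 21.7 + 22.1 + 24.7 + 16.3)/11 = 20.4364
Numerator Σ_{t=1}^{9}(x_t−x̄)(x_{t+2}−x̄) = -33.9417
Denominator Σ(x_t−x̄)² = 114.8055
r_2 = -33.9417 / 114.8055 = -0.296

-0.296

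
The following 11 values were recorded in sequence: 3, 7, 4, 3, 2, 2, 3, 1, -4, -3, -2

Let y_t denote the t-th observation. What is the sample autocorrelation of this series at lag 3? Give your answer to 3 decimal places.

0.006

Mean ȳ = (3 + 7 + 4 + 3 + 2 + 2 + 3 + 1 − 4 − 3 − 2)/11 = 1.4545
Numerator Σ_{t=1}^{8}(y_t−ȳ)(y_{t+3}−ȳ) = 0.6529
Denominator Σ(y_t−ȳ)² = 106.7273
r_3 = 0.6529 / 106.7273 = 0.006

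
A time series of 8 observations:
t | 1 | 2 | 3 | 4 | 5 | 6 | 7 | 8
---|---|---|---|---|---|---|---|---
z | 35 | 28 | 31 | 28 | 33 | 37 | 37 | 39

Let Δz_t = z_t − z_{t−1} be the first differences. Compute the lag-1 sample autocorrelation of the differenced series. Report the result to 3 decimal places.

First differences Δz: -7, 3, -3, 5, 4, 0, 2
Mean of differences = 0.5714
Numerator Σ(Δz_t−Δz̄)(Δz_{t+1}−Δz̄) = -30.4694
Denominator Σ(Δz_t−Δz̄)² = 109.7143
r_1(Δz) = -30.4694 / 109.7143 = -0.278

-0.278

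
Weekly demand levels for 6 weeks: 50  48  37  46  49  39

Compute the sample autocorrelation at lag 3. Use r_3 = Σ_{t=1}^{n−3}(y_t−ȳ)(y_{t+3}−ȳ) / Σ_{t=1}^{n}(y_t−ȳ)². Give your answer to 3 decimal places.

Mean ȳ = (50 + 48 + 37 + 46 + 49 + 39)/6 = 44.8333
Deviations from mean: 5.1667, 3.1667, -7.8333, 1.1667, 4.1667, -5.8333
Numerator Σ_{t=1}^{3}(y_t−ȳ)(y_{t+3}−ȳ) = 64.9167
Denominator Σ(y_t−ȳ)² = 150.8333
r_3 = 64.9167 / 150.8333 = 0.430

0.430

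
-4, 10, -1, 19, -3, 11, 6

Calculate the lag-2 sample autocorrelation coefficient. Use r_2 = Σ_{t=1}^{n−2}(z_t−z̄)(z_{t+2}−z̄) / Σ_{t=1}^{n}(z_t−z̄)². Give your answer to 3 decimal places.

0.566

Mean z̄ = (-4 + 10 − 1 + 19 − 3 + 11 + 6)/7 = 5.4286
Deviations from mean: -9.4286, 4.5714, -6.4286, 13.5714, -8.4286, 5.5714, 0.5714
Σ(z_t−z̄)(z_{t+2}−z̄) = (60.6122) + (62.0408) + (54.1837) + (75.6122) + (-4.8163) = 247.6327
Denominator Σ(z_t−z̄)² = 437.7143
r_2 = 247.6327 / 437.7143 = 0.566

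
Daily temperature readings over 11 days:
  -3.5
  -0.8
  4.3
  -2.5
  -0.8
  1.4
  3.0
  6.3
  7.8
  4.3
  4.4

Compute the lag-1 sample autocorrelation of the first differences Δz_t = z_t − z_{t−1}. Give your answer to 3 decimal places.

First differences Δz: 2.7, 5.1, -6.8, 1.7, 2.2, 1.6, 3.3, 1.5, -3.5, 0.1
Mean of differences = 0.7900
Numerator Σ(Δz_t−Δz̄)(Δz_{t+1}−Δz̄) = -25.2331
Denominator Σ(Δz_t−Δz̄)² = 108.9890
r_1(Δz) = -25.2331 / 108.9890 = -0.232

-0.232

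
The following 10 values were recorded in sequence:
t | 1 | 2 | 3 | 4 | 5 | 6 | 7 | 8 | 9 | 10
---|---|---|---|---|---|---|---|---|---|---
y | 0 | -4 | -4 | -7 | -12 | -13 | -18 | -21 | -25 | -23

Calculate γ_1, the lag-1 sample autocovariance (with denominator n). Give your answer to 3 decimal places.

51.391

Mean ȳ = (0 − 4 − 4 − 7 − 12 − 13 − 18 − 21 − 25 − 23)/10 = -12.7000
Σ_{t=1}^{9}(y_t−ȳ)(y_{t+1}−ȳ) = 513.9100
γ_1 = 513.9100 / 10 = 51.391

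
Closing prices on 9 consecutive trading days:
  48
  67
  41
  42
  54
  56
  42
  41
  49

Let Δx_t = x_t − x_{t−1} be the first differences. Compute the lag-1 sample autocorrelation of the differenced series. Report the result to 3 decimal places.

First differences Δx: 19, -26, 1, 12, 2, -14, -1, 8
Mean of differences = 0.1250
Numerator Σ(Δx_t−Δx̄)(Δx_{t+1}−Δx̄) = -502.7656
Denominator Σ(Δx_t−Δx̄)² = 1446.8750
r_1(Δx) = -502.7656 / 1446.8750 = -0.347

-0.347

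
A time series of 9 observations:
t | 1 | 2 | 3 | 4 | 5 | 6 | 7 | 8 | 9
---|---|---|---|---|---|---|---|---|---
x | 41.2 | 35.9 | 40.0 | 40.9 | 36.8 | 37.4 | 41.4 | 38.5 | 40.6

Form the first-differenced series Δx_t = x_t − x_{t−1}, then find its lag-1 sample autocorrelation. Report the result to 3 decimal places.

First differences Δx: -5.3, 4.1, 0.9, -4.1, 0.6, 4.0, -2.9, 2.1
Mean of differences = -0.0750
Numerator Σ(Δx_t−Δx̄)(Δx_{t+1}−Δx̄) = -39.2906
Denominator Σ(Δx_t−Δx̄)² = 91.6550
r_1(Δx) = -39.2906 / 91.6550 = -0.429

-0.429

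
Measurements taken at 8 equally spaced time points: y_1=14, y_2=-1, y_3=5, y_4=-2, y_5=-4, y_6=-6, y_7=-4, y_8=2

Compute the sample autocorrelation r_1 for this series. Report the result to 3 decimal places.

Mean ȳ = (14 − 1 + 5 − 2 − 4 − 6 − 4 + 2)/8 = 0.5000
Deviations from mean: 13.5000, -1.5000, 4.5000, -2.5000, -4.5000, -6.5000, -4.5000, 1.5000
Numerator Σ_{t=1}^{7}(y_t−ȳ)(y_{t+1}−ȳ) = 24.7500
Denominator Σ(y_t−ȳ)² = 296.0000
r_1 = 24.7500 / 296.0000 = 0.084

0.084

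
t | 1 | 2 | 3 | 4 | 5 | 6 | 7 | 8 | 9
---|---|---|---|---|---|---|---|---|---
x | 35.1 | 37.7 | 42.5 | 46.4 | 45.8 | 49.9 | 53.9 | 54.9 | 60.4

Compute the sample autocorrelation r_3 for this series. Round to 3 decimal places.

0.054

Mean x̄ = (35.1 + 37.7 + 42.5 + 46.4 + 45.8 + 49.9 + 53.9 + 54.9 + 60.4)/9 = 47.4000
Σ(x_t−x̄)(x_{t+3}−x̄) = (12.3000) + (15.5200) + (-12.2500) + (-6.5000) + (-12.0000) + (32.5000) = 29.5700
Denominator Σ(x_t−x̄)² = 546.7000
r_3 = 29.5700 / 546.7000 = 0.054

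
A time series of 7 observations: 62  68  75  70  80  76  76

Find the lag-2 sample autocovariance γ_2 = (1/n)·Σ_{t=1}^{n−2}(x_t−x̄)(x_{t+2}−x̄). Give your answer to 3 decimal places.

Mean x̄ = (62 + 68 + 75 + 70 + 80 + 76 + 76)/7 = 72.4286
Σ_{t=1}^{5}(x_t−x̄)(x_{t+2}−x̄) = 21.7755
γ_2 = 21.7755 / 7 = 3.111

3.111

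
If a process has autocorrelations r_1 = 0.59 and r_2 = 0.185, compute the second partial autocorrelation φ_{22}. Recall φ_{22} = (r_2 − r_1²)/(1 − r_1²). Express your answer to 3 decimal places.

φ_{22} = (r_2 − r_1²) / (1 − r_1²)
r_1² = (0.59)² = 0.3481
Numerator = 0.185 − 0.3481 = -0.1631; denominator = 1 − 0.3481 = 0.6519
φ_{22} = -0.1631 / 0.6519 = -0.250

-0.250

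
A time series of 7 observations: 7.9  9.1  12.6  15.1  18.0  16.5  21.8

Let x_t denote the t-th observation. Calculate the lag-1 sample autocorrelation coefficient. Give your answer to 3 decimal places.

0.468

Mean x̄ = (7.9 + 9.1 + 12.6 + 15.1 + 18.0 + 16.5 + 21.8)/7 = 14.4286
Deviations from mean: -6.5286, -5.3286, -1.8286, 0.6714, 3.5714, 2.0714, 7.3714
Numerator Σ_{t=1}^{6}(x_t−x̄)(x_{t+1}−x̄) = 68.3692
Denominator Σ(x_t−x̄)² = 146.1943
r_1 = 68.3692 / 146.1943 = 0.468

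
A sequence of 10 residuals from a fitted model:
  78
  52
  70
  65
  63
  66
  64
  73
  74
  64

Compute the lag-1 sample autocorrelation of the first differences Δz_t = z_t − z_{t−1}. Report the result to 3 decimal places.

First differences Δz: -26, 18, -5, -2, 3, -2, 9, 1, -10
Mean of differences = -1.5556
Numerator Σ(Δz_t−Δz̄)(Δz_{t+1}−Δz̄) = -547.1975
Denominator Σ(Δz_t−Δz̄)² = 1202.2222
r_1(Δz) = -547.1975 / 1202.2222 = -0.455

-0.455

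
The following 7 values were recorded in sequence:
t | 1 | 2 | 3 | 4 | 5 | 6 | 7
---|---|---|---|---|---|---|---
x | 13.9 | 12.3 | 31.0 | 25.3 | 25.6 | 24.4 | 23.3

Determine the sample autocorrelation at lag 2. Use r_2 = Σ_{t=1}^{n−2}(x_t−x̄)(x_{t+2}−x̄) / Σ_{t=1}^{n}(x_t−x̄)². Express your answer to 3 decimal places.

Mean x̄ = (13.9 + 12.3 + 31.0 + 25.3 + 25.6 + 24.4 + 23.3)/7 = 22.2571
Deviations from mean: -8.3571, -9.9571, 8.7429, 3.0429, 3.3429, 2.1429, 1.0429
Σ(x_t−x̄)(x_{t+2}−x̄) = (-73.0653) + (-30.2982) + (29.2261) + (6.5204) + (3.4861) = -64.1308
Denominator Σ(x_t−x̄)² = 271.5371
r_2 = -64.1308 / 271.5371 = -0.236

-0.236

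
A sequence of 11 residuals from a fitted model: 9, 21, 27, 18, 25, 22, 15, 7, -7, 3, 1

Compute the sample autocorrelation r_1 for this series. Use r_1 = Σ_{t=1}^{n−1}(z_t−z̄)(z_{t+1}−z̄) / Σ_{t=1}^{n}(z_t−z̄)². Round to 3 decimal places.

Mean z̄ = (9 + 21 + 27 + 18 + 25 + 22 + 15 + 7 − 7 + 3 + 1)/11 = 12.8182
Numerator Σ_{t=1}^{10}(z_t−z̄)(z_{t+1}−z̄) = 766.5124
Denominator Σ(z_t−z̄)² = 1209.6364
r_1 = 766.5124 / 1209.6364 = 0.634

0.634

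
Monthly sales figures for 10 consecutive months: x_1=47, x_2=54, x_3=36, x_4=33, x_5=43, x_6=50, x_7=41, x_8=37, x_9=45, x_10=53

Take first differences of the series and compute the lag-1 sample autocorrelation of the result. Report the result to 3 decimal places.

-0.029

First differences Δx: 7, -18, -3, 10, 7, -9, -4, 8, 8
Mean of differences = 0.6667
Numerator Σ(Δx_t−Δx̄)(Δx_{t+1}−Δx̄) = -21.4444
Denominator Σ(Δx_t−Δx̄)² = 752.0000
r_1(Δx) = -21.4444 / 752.0000 = -0.029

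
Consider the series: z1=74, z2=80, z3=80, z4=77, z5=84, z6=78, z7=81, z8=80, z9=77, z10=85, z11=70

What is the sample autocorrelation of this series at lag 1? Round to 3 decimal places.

Mean z̄ = (74 + 80 + 80 + 77 + 84 + 78 + 81 + 80 + 77 + 85 + 70)/11 = 78.7273
Numerator Σ_{t=1}^{10}(z_t−z̄)(z_{t+1}−z̄) = -86.0744
Denominator Σ(z_t−z̄)² = 182.1818
r_1 = -86.0744 / 182.1818 = -0.472

-0.472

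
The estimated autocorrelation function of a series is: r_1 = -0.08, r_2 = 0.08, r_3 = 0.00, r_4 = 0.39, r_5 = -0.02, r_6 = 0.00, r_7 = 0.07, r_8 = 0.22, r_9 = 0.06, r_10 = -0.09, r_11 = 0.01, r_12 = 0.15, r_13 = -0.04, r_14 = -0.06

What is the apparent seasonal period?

4

The largest autocorrelation is r_4 = 0.39, with weaker echoes at lags 8 (0.22) and 12 (0.15); the remaining lags stay at or below 0.08.
The dominant spike at lag 4 indicates a seasonal period of 4.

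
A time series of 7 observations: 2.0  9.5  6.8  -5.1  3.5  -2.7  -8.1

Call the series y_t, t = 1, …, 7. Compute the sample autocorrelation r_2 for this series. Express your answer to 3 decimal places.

-0.127

Mean ȳ = (2.0 + 9.5 + 6.8 − 5.1 + 3.5 − 2.7 − 8.1)/7 = 0.8429
Deviations from mean: 1.1571, 8.6571, 5.9571, -5.9429, 2.6571, -3.5429, -8.9429
Σ(y_t−ȳ)(y_{t+2}−ȳ) = (6.8933) + (-51.4482) + (15.8290) + (21.0547) + (-23.7624) = -31.4337
Denominator Σ(y_t−ȳ)² = 246.6771
r_2 = -31.4337 / 246.6771 = -0.127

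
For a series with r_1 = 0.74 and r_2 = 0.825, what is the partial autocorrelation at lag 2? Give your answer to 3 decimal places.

φ_{22} = (r_2 − r_1²) / (1 − r_1²)
r_1² = (0.74)² = 0.5476
Numerator = 0.825 − 0.5476 = 0.2774; denominator = 1 − 0.5476 = 0.4524
φ_{22} = 0.2774 / 0.4524 = 0.613

0.613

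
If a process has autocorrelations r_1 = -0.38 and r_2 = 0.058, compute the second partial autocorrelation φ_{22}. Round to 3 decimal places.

-0.101

φ_{22} = (r_2 − r_1²) / (1 − r_1²)
r_1² = (-0.38)² = 0.1444
Numerator = 0.058 − 0.1444 = -0.0864; denominator = 1 − 0.1444 = 0.8556
φ_{22} = -0.0864 / 0.8556 = -0.101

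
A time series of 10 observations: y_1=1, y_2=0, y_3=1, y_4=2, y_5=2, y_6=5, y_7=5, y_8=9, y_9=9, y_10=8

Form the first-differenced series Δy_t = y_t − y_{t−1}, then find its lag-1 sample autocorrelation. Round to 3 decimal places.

-0.323

First differences Δy: -1, 1, 1, 0, 3, 0, 4, 0, -1
Mean of differences = 0.7778
Numerator Σ(Δy_t−Δȳ)(Δy_{t+1}−Δȳ) = -7.6049
Denominator Σ(Δy_t−Δȳ)² = 23.5556
r_1(Δy) = -7.6049 / 23.5556 = -0.323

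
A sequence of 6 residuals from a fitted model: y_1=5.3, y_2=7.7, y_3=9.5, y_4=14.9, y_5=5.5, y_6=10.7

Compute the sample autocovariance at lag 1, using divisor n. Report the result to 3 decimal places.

Mean ȳ = (5.3 + 7.7 + 9.5 + 14.9 + 5.5 + 10.7)/6 = 8.9333
Σ_{t=1}^{5}(y_t−ȳ)(y_{t+1}−ȳ) = -19.3878
γ_1 = -19.3878 / 6 = -3.231

-3.231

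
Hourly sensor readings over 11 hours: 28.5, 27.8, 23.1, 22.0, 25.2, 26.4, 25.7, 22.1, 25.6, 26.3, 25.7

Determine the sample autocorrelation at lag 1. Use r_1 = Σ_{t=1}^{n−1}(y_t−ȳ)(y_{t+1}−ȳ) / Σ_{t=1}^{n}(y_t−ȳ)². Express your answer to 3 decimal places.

Mean ȳ = (28.5 + 27.8 + 23.1 + 22.0 + 25.2 + 26.4 + 25.7 + 22.1 + 25.6 + 26.3 + 25.7)/11 = 25.3091
Numerator Σ_{t=1}^{10}(y_t−ȳ)(y_{t+1}−ȳ) = 8.9117
Denominator Σ(y_t−ȳ)² = 45.0891
r_1 = 8.9117 / 45.0891 = 0.198

0.198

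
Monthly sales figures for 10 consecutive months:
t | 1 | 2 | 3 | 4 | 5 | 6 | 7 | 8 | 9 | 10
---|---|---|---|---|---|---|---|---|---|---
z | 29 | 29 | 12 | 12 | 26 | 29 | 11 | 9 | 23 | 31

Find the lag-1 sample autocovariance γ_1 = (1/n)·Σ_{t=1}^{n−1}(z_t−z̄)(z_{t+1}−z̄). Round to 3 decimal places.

Mean z̄ = (29 + 29 + 12 + 12 + 26 + 29 + 11 + 9 + 23 + 31)/10 = 21.1000
Σ_{t=1}^{9}(z_t−z̄)(z_{t+1}−z̄) = 105.6900
γ_1 = 105.6900 / 10 = 10.569

10.569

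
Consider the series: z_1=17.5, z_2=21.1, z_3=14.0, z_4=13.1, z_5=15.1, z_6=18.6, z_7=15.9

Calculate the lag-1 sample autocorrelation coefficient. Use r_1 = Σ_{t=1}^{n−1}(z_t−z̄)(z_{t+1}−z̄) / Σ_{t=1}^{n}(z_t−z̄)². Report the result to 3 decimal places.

0.046

Mean z̄ = (17.5 + 21.1 + 14.0 + 13.1 + 15.1 + 18.6 + 15.9)/7 = 16.4714
Deviations from mean: 1.0286, 4.6286, -2.4714, -3.3714, -1.3714, 2.1286, -0.5714
Numerator Σ_{t=1}^{6}(z_t−z̄)(z_{t+1}−z̄) = 2.1420
Denominator Σ(z_t−z̄)² = 46.6943
r_1 = 2.1420 / 46.6943 = 0.046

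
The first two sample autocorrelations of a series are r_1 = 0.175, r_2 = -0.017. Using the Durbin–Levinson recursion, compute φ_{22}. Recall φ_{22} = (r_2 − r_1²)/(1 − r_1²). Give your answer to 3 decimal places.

φ_{22} = (r_2 − r_1²) / (1 − r_1²)
r_1² = (0.175)² = 0.030625
Numerator = -0.017 − 0.0306 = -0.0476; denominator = 1 − 0.0306 = 0.9694
φ_{22} = -0.0476 / 0.9694 = -0.049

-0.049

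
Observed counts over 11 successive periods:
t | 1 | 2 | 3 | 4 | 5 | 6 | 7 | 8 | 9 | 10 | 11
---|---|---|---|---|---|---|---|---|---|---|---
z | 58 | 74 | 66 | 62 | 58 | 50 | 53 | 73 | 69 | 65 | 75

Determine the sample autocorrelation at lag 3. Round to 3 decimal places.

-0.127

Mean z̄ = (58 + 74 + 66 + 62 + 58 + 50 + 53 + 73 + 69 + 65 + 75)/11 = 63.9091
Numerator Σ_{t=1}^{8}(z_t−z̄)(z_{t+3}−z̄) = -92.2066
Denominator Σ(z_t−z̄)² = 724.9091
r_3 = -92.2066 / 724.9091 = -0.127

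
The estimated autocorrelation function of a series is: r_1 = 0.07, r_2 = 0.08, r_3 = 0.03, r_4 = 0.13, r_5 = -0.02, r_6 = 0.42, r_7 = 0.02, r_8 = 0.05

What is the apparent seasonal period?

6

The largest autocorrelation is r_6 = 0.42; the remaining lags stay at or below 0.13.
The dominant spike at lag 6 indicates a seasonal period of 6.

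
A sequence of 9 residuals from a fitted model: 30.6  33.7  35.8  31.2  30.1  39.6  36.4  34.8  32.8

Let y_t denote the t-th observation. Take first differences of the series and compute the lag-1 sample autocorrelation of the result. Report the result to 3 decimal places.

First differences Δy: 3.1, 2.1, -4.6, -1.1, 9.5, -3.2, -1.6, -2.0
Mean of differences = 0.2750
Numerator Σ(Δy_t−Δȳ)(Δy_{t+1}−Δȳ) = -30.9981
Denominator Σ(Δy_t−Δȳ)² = 142.8350
r_1(Δy) = -30.9981 / 142.8350 = -0.217

-0.217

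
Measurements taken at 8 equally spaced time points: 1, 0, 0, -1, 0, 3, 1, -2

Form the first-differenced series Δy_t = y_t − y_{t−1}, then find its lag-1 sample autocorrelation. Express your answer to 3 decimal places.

0.095

First differences Δy: -1, 0, -1, 1, 3, -2, -3
Mean of differences = -0.4286
Numerator Σ(Δy_t−Δȳ)(Δy_{t+1}−Δȳ) = 2.2449
Denominator Σ(Δy_t−Δȳ)² = 23.7143
r_1(Δy) = 2.2449 / 23.7143 = 0.095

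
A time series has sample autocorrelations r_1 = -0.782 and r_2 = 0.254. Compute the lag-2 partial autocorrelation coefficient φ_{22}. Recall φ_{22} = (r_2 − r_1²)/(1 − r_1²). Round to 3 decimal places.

-0.920

φ_{22} = (r_2 − r_1²) / (1 − r_1²)
r_1² = (-0.782)² = 0.611524
Numerator = 0.254 − 0.6115 = -0.3575; denominator = 1 − 0.6115 = 0.3885
φ_{22} = -0.3575 / 0.3885 = -0.920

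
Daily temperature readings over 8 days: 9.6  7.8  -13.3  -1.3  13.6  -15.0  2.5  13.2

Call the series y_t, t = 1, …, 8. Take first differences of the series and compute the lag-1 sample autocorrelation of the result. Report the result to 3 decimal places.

First differences Δy: -1.8, -21.1, 12.0, 14.9, -28.6, 17.5, 10.7
Mean of differences = 0.5143
Numerator Σ(Δy_t−Δȳ)(Δy_{t+1}−Δȳ) = -773.3488
Denominator Σ(Δy_t−Δȳ)² = 2051.3086
r_1(Δy) = -773.3488 / 2051.3086 = -0.377

-0.377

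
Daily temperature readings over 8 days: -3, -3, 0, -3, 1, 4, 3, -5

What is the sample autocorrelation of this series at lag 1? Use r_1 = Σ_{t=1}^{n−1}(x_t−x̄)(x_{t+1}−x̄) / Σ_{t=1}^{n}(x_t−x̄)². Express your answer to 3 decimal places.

0.108

Mean x̄ = (-3 − 3 + 0 − 3 + 1 + 4 + 3 − 5)/8 = -0.7500
Deviations from mean: -2.2500, -2.2500, 0.7500, -2.2500, 1.7500, 4.7500, 3.7500, -4.2500
Σ(x_t−x̄)(x_{t+1}−x̄) = (5.0625) + (-1.6875) + (-1.6875) + (-3.9375) + (8.3125) + (17.8125) + (-15.9375) = 7.9375
Denominator Σ(x_t−x̄)² = 73.5000
r_1 = 7.9375 / 73.5000 = 0.108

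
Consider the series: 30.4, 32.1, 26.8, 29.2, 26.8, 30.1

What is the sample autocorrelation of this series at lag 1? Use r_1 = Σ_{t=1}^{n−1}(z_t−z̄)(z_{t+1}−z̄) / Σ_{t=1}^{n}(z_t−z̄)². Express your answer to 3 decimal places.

-0.252

Mean z̄ = (30.4 + 32.1 + 26.8 + 29.2 + 26.8 + 30.1)/6 = 29.2333
Deviations from mean: 1.1667, 2.8667, -2.4333, -0.0333, -2.4333, 0.8667
Σ(z_t−z̄)(z_{t+1}−z̄) = (3.3444) + (-6.9756) + (0.0811) + (0.0811) + (-2.1089) = -5.5778
Denominator Σ(z_t−z̄)² = 22.1733
r_1 = -5.5778 / 22.1733 = -0.252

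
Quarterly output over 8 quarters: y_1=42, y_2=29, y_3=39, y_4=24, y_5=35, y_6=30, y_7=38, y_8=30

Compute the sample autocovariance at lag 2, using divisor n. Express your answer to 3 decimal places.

Mean ȳ = (42 + 29 + 39 + 24 + 35 + 30 + 38 + 30)/8 = 33.3750
Σ_{t=1}^{6}(y_t−ȳ)(y_{t+2}−ȳ) = 149.2188
γ_2 = 149.2188 / 8 = 18.652

18.652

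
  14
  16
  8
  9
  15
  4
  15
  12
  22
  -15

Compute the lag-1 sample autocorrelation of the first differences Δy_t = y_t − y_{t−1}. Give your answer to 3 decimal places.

First differences Δy: 2, -8, 1, 6, -11, 11, -3, 10, -37
Mean of differences = -3.2222
Numerator Σ(Δy_t−Δȳ)(Δy_{t+1}−Δȳ) = -629.0494
Denominator Σ(Δy_t−Δȳ)² = 1731.5556
r_1(Δy) = -629.0494 / 1731.5556 = -0.363

-0.363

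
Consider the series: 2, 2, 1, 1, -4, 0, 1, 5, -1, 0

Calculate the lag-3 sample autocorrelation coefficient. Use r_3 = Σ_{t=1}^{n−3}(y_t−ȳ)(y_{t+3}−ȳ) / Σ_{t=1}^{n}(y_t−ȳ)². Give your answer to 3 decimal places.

Mean ȳ = (2 + 2 + 1 + 1 − 4 + 0 + 1 + 5 − 1 + 0)/10 = 0.7000
Numerator Σ_{t=1}^{7}(y_t−ȳ)(y_{t+3}−ȳ) = -25.0700
Denominator Σ(y_t−ȳ)² = 48.1000
r_3 = -25.0700 / 48.1000 = -0.521

-0.521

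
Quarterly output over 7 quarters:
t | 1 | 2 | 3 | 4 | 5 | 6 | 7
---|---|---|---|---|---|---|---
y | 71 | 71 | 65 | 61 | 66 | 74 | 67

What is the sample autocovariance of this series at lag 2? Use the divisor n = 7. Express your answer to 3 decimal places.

Mean ȳ = (71 + 71 + 65 + 61 + 66 + 74 + 67)/7 = 67.8571
Σ_{t=1}^{5}(y_t−ȳ)(y_{t+2}−ȳ) = -65.7551
γ_2 = -65.7551 / 7 = -9.394

-9.394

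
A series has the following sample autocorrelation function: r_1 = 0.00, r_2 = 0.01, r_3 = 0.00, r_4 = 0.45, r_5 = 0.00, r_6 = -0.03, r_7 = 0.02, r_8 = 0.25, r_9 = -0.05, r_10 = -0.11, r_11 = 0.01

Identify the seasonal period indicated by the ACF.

4

The largest autocorrelation is r_4 = 0.45, with a weaker echo at lag 8 (0.25); the remaining lags stay at or below 0.02.
The dominant spike at lag 4 indicates a seasonal period of 4.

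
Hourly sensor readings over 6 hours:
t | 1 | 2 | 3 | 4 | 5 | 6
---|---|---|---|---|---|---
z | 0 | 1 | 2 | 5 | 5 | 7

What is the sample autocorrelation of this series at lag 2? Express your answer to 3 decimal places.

Mean z̄ = (0 + 1 + 2 + 5 + 5 + 7)/6 = 3.3333
Deviations from mean: -3.3333, -2.3333, -1.3333, 1.6667, 1.6667, 3.6667
Σ(z_t−z̄)(z_{t+2}−z̄) = (4.4444) + (-3.8889) + (-2.2222) + (6.1111) = 4.4444
Denominator Σ(z_t−z̄)² = 37.3333
r_2 = 4.4444 / 37.3333 = 0.119

0.119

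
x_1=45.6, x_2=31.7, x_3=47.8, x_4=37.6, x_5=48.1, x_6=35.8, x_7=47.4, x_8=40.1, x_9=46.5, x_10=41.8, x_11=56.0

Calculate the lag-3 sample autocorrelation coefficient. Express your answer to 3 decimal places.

Mean x̄ = (45.6 + 31.7 + 47.8 + 37.6 + 48.1 + 35.8 + 47.4 + 40.1 + 46.5 + 41.8 + 56.0)/11 = 43.4909
Numerator Σ_{t=1}^{8}(x_t−x̄)(x_{t+3}−x̄) = -210.7375
Denominator Σ(x_t−x̄)² = 472.3091
r_3 = -210.7375 / 472.3091 = -0.446

-0.446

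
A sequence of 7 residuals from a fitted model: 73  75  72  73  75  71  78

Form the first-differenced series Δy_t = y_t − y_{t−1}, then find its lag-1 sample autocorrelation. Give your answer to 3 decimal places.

-0.512

First differences Δy: 2, -3, 1, 2, -4, 7
Mean of differences = 0.8333
Numerator Σ(Δy_t−Δȳ)(Δy_{t+1}−Δȳ) = -40.3611
Denominator Σ(Δy_t−Δȳ)² = 78.8333
r_1(Δy) = -40.3611 / 78.8333 = -0.512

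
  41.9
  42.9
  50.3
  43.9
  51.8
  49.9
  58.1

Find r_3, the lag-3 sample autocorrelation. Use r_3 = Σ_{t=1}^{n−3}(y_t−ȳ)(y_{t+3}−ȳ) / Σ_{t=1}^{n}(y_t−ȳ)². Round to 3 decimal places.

-0.148

Mean ȳ = (41.9 + 42.9 + 50.3 + 43.9 + 51.8 + 49.9 + 58.1)/7 = 48.4000
Deviations from mean: -6.5000, -5.5000, 1.9000, -4.5000, 3.4000, 1.5000, 9.7000
Numerator Σ_{t=1}^{4}(y_t−ȳ)(y_{t+3}−ȳ) = -30.2500
Denominator Σ(y_t−ȳ)² = 204.2600
r_3 = -30.2500 / 204.2600 = -0.148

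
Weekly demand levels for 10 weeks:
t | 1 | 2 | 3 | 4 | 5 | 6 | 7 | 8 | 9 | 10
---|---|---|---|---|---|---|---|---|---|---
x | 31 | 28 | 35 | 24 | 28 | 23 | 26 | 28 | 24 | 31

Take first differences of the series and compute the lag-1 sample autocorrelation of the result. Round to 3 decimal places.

-0.695

First differences Δx: -3, 7, -11, 4, -5, 3, 2, -4, 7
Mean of differences = 0.0000
Numerator Σ(Δx_t−Δx̄)(Δx_{t+1}−Δx̄) = -207.0000
Denominator Σ(Δx_t−Δx̄)² = 298.0000
r_1(Δx) = -207.0000 / 298.0000 = -0.695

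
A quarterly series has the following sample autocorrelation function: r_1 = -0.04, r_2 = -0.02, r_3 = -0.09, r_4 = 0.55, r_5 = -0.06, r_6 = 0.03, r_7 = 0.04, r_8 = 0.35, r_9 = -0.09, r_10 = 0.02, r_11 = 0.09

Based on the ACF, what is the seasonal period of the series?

The largest autocorrelation is r_4 = 0.55, with a weaker echo at lag 8 (0.35); the remaining lags stay at or below 0.09.
The dominant spike at lag 4 indicates a seasonal period of 4.

4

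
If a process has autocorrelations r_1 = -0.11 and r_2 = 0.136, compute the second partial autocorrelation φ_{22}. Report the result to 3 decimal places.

0.125

φ_{22} = (r_2 − r_1²) / (1 − r_1²)
r_1² = (-0.11)² = 0.0121
Numerator = 0.136 − 0.0121 = 0.1239; denominator = 1 − 0.0121 = 0.9879
φ_{22} = 0.1239 / 0.9879 = 0.125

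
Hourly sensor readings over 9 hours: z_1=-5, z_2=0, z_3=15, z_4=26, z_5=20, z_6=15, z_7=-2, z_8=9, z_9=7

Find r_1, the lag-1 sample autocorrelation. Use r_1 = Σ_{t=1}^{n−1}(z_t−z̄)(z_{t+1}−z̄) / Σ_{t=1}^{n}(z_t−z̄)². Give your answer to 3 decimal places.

0.399

Mean z̄ = (-5 + 0 + 15 + 26 + 20 + 15 − 2 + 9 + 7)/9 = 9.4444
Numerator Σ_{t=1}^{8}(z_t−z̄)(z_{t+1}−z̄) = 351.9136
Denominator Σ(z_t−z̄)² = 882.2222
r_1 = 351.9136 / 882.2222 = 0.399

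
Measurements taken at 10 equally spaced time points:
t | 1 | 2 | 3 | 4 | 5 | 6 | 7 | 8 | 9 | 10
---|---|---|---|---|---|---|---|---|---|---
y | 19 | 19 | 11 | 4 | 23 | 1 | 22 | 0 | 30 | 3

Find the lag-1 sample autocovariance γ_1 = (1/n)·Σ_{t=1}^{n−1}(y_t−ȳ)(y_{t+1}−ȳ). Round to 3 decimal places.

Mean ȳ = (19 + 19 + 11 + 4 + 23 + 1 + 22 + 0 + 30 + 3)/10 = 13.2000
Σ_{t=1}^{9}(y_t−ȳ)(y_{t+1}−ȳ) = -785.2400
γ_1 = -785.2400 / 10 = -78.524

-78.524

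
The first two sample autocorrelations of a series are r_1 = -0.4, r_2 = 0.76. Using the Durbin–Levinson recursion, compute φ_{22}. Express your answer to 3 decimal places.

φ_{22} = (r_2 − r_1²) / (1 − r_1²)
r_1² = (-0.4)² = 0.16
Numerator = 0.76 − 0.1600 = 0.6000; denominator = 1 − 0.1600 = 0.8400
φ_{22} = 0.6000 / 0.8400 = 0.714

0.714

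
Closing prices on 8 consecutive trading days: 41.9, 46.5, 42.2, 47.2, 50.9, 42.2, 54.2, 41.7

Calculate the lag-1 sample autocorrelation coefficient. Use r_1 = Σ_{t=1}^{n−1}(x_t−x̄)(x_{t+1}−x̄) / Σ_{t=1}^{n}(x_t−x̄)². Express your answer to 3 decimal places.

Mean x̄ = (41.9 + 46.5 + 42.2 + 47.2 + 50.9 + 42.2 + 54.2 + 41.7)/8 = 45.8500
Deviations from mean: -3.9500, 0.6500, -3.6500, 1.3500, 5.0500, -3.6500, 8.3500, -4.1500
Σ(x_t−x̄)(x_{t+1}−x̄) = (-2.5675) + (-2.3725) + (-4.9275) + (6.8175) + (-18.4325) + (-30.4775) + (-34.6525) = -86.6125
Denominator Σ(x_t−x̄)² = 156.9400
r_1 = -86.6125 / 156.9400 = -0.552

-0.552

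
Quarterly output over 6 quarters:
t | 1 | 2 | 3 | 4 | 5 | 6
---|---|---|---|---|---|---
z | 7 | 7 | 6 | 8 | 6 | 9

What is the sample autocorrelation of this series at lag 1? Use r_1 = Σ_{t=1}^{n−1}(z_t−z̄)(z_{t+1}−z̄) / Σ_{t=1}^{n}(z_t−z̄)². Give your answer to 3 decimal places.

Mean z̄ = (7 + 7 + 6 + 8 + 6 + 9)/6 = 7.1667
Numerator Σ_{t=1}^{5}(z_t−z̄)(z_{t+1}−z̄) = -3.8611
Denominator Σ(z_t−z̄)² = 6.8333
r_1 = -3.8611 / 6.8333 = -0.565

-0.565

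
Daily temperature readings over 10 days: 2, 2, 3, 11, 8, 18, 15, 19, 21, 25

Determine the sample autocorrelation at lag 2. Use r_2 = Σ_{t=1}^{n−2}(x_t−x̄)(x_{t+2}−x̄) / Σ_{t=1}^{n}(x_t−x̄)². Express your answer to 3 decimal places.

0.432

Mean x̄ = (2 + 2 + 3 + 11 + 8 + 18 + 15 + 19 + 21 + 25)/10 = 12.4000
Numerator Σ_{t=1}^{8}(x_t−x̄)(x_{t+2}−x̄) = 276.8800
Denominator Σ(x_t−x̄)² = 640.4000
r_2 = 276.8800 / 640.4000 = 0.432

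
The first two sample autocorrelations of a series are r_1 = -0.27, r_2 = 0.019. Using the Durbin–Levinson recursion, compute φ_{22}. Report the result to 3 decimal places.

φ_{22} = (r_2 − r_1²) / (1 − r_1²)
r_1² = (-0.27)² = 0.0729
Numerator = 0.019 − 0.0729 = -0.0539; denominator = 1 − 0.0729 = 0.9271
φ_{22} = -0.0539 / 0.9271 = -0.058

-0.058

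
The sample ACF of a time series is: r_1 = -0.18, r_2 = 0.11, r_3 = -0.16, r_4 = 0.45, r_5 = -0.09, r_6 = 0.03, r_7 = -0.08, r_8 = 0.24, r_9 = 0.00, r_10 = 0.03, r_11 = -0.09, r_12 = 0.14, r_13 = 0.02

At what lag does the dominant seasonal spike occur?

4

The largest autocorrelation is r_4 = 0.45, with a weaker echo at lag 8 (0.24); the remaining lags stay at or below 0.14.
The dominant spike at lag 4 indicates a seasonal period of 4.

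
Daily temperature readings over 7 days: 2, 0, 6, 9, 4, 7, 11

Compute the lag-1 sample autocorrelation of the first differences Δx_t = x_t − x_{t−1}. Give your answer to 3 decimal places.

First differences Δx: -2, 6, 3, -5, 3, 4
Mean of differences = 1.5000
Numerator Σ(Δx_t−Δx̄)(Δx_{t+1}−Δx̄) = -24.7500
Denominator Σ(Δx_t−Δx̄)² = 85.5000
r_1(Δx) = -24.7500 / 85.5000 = -0.289

-0.289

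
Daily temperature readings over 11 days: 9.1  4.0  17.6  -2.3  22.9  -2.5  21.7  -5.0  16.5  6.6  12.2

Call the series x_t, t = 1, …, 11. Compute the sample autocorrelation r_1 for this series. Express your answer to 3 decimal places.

Mean x̄ = (9.1 + 4.0 + 17.6 − 2.3 + 22.9 − 2.5 + 21.7 − 5.0 + 16.5 + 6.6 + 12.2)/11 = 9.1636
Numerator Σ_{t=1}^{10}(x_t−x̄)(x_{t+1}−x̄) = -911.9113
Denominator Σ(x_t−x̄)² = 981.3655
r_1 = -911.9113 / 981.3655 = -0.929

-0.929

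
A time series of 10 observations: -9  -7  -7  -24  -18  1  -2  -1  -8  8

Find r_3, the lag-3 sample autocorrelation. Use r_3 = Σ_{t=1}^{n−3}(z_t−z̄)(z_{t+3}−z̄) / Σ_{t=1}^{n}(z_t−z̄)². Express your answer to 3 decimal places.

-0.060

Mean z̄ = (-9 − 7 − 7 − 24 − 18 + 1 − 2 − 1 − 8 + 8)/10 = -6.7000
Σ(z_t−z̄)(z_{t+3}−z̄) = (39.7900) + (3.3900) + (-2.3100) + (-81.3100) + (-64.4100) + (-10.0100) + (69.0900) = -45.7700
Denominator Σ(z_t−z̄)² = 764.1000
r_3 = -45.7700 / 764.1000 = -0.060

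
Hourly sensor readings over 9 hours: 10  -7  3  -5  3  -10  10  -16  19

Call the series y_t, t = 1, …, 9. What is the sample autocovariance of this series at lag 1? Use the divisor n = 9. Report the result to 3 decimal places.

-77.610

Mean ȳ = (10 − 7 + 3 − 5 + 3 − 10 + 10 − 16 + 19)/9 = 0.7778
Σ_{t=1}^{8}(y_t−ȳ)(y_{t+1}−ȳ) = -698.4938
γ_1 = -698.4938 / 9 = -77.610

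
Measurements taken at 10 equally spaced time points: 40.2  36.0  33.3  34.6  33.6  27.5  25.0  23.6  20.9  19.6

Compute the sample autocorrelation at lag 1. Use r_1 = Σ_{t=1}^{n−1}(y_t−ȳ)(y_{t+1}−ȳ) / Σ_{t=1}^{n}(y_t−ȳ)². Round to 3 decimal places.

0.669

Mean ȳ = (40.2 + 36.0 + 33.3 + 34.6 + 33.6 + 27.5 + 25.0 + 23.6 + 20.9 + 19.6)/10 = 29.4300
Numerator Σ_{t=1}^{9}(y_t−ȳ)(y_{t+1}−ȳ) = 297.6601
Denominator Σ(y_t−ȳ)² = 444.9810
r_1 = 297.6601 / 444.9810 = 0.669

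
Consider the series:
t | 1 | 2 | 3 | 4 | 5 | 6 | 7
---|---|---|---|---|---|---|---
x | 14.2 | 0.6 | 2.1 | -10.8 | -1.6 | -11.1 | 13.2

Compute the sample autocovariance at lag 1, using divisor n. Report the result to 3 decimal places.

Mean x̄ = (14.2 + 0.6 + 2.1 − 10.8 − 1.6 − 11.1 + 13.2)/7 = 0.9429
Deviations: 13.2571, -0.3429, 1.1571, -11.7429, -2.5429, -12.0429, 12.2571
Σ_{t=1}^{6}(x_t−x̄)(x_{t+1}−x̄) = -105.6576
γ_1 = -105.6576 / 7 = -15.094

-15.094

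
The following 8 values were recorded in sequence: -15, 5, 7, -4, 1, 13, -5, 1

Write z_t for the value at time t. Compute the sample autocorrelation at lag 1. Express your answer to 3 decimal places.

Mean z̄ = (-15 + 5 + 7 − 4 + 1 + 13 − 5 + 1)/8 = 0.3750
Deviations from mean: -15.3750, 4.6250, 6.6250, -4.3750, 0.6250, 12.6250, -5.3750, 0.6250
Numerator Σ_{t=1}^{7}(z_t−z̄)(z_{t+1}−z̄) = -135.5156
Denominator Σ(z_t−z̄)² = 509.8750
r_1 = -135.5156 / 509.8750 = -0.266

-0.266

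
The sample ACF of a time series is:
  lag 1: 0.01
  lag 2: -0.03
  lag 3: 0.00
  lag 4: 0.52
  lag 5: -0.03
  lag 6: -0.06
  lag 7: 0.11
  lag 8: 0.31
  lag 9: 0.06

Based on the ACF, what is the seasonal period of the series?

4

The largest autocorrelation is r_4 = 0.52, with a weaker echo at lag 8 (0.31); the remaining lags stay at or below 0.11.
The dominant spike at lag 4 indicates a seasonal period of 4.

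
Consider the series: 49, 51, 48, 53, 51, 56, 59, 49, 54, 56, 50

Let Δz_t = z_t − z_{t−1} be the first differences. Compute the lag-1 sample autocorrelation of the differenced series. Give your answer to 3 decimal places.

First differences Δz: 2, -3, 5, -2, 5, 3, -10, 5, 2, -6
Mean of differences = 0.1000
Numerator Σ(Δz_t−Δz̄)(Δz_{t+1}−Δz̄) = -108.5100
Denominator Σ(Δz_t−Δz̄)² = 240.9000
r_1(Δz) = -108.5100 / 240.9000 = -0.450

-0.450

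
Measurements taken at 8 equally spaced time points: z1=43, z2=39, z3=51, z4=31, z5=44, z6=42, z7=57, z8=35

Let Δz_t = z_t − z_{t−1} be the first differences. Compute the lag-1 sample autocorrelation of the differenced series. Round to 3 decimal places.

First differences Δz: -4, 12, -20, 13, -2, 15, -22
Mean of differences = -1.1429
Numerator Σ(Δz_t−Δz̄)(Δz_{t+1}−Δz̄) = -914.7347
Denominator Σ(Δz_t−Δz̄)² = 1432.8571
r_1(Δz) = -914.7347 / 1432.8571 = -0.638

-0.638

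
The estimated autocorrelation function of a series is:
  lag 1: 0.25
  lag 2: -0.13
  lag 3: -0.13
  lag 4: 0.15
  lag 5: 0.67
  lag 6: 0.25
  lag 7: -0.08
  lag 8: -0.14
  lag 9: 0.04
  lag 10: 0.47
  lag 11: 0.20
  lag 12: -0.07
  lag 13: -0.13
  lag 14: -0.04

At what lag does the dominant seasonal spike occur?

The largest autocorrelation is r_5 = 0.67, with a weaker echo at lag 10 (0.47); the remaining lags stay at or below 0.25.
The dominant spike at lag 5 indicates a seasonal period of 5.

5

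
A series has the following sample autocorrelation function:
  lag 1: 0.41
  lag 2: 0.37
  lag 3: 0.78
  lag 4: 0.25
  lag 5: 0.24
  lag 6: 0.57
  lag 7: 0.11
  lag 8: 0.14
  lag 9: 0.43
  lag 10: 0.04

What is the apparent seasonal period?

The largest autocorrelation is r_3 = 0.78, with weaker echoes at lags 6 (0.57) and 9 (0.43); the remaining lags stay at or below 0.41. The elevated value at lag 1 (0.41), dropping to 0.37 at lag 2, reflects decaying short-term dependence rather than seasonality.
The dominant spike at lag 3 indicates a seasonal period of 3.

3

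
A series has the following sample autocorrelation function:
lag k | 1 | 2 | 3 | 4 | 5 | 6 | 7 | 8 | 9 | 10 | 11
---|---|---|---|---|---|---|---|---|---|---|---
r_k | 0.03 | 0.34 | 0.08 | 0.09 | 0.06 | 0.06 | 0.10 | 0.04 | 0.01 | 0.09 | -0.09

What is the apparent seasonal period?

The largest autocorrelation is r_2 = 0.34; the remaining lags stay at or below 0.10.
The dominant spike at lag 2 indicates a seasonal period of 2.

2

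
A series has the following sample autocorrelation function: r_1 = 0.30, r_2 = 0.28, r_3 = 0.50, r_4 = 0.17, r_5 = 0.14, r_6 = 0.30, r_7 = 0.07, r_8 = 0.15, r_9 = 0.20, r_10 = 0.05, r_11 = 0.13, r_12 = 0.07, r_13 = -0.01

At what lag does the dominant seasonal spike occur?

3

The largest autocorrelation is r_3 = 0.50; the remaining lags stay at or below 0.30. The elevated value at lag 1 (0.30), dropping to 0.28 at lag 2, reflects decaying short-term dependence rather than seasonality.
The dominant spike at lag 3 indicates a seasonal period of 3.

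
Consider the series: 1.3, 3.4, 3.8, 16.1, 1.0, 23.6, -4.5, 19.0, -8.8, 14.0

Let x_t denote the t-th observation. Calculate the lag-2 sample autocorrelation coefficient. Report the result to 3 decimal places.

Mean x̄ = (1.3 + 3.4 + 3.8 + 16.1 + 1.0 + 23.6 − 4.5 + 19.0 − 8.8 + 14.0)/10 = 6.8900
Numerator Σ_{t=1}^{8}(x_t−x̄)(x_{t+2}−x̄) = 691.4858
Denominator Σ(x_t−x̄)² = 1024.8290
r_2 = 691.4858 / 1024.8290 = 0.675

0.675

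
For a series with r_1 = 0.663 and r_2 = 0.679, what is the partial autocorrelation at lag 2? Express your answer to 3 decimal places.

φ_{22} = (r_2 − r_1²) / (1 − r_1²)
r_1² = (0.663)² = 0.439569
Numerator = 0.679 − 0.4396 = 0.2394; denominator = 1 − 0.4396 = 0.5604
φ_{22} = 0.2394 / 0.5604 = 0.427

0.427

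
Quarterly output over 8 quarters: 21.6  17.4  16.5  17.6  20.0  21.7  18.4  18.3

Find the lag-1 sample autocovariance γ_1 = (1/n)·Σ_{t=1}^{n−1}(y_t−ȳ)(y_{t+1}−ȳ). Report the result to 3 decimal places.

Mean ȳ = (21.6 + 17.4 + 16.5 + 17.6 + 20.0 + 21.7 + 18.4 + 18.3)/8 = 18.9375
Σ_{t=1}^{7}(y_t−ȳ)(y_{t+1}−ȳ) = 3.2861
γ_1 = 3.2861 / 8 = 0.411

0.411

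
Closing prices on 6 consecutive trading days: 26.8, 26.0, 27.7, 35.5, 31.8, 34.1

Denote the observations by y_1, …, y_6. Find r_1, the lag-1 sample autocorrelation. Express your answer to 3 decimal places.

0.323

Mean ȳ = (26.8 + 26.0 + 27.7 + 35.5 + 31.8 + 34.1)/6 = 30.3167
Deviations from mean: -3.5167, -4.3167, -2.6167, 5.1833, 1.4833, 3.7833
Numerator Σ_{t=1}^{5}(y_t−ȳ)(y_{t+1}−ȳ) = 26.2131
Denominator Σ(y_t−ȳ)² = 81.2283
r_1 = 26.2131 / 81.2283 = 0.323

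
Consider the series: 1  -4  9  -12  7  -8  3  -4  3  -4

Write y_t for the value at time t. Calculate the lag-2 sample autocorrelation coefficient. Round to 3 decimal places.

Mean ȳ = (1 − 4 + 9 − 12 + 7 − 8 + 3 − 4 + 3 − 4)/10 = -0.9000
Numerator Σ_{t=1}^{8}(y_t−ȳ)(y_{t+2}−ȳ) = 287.8800
Denominator Σ(y_t−ȳ)² = 396.9000
r_2 = 287.8800 / 396.9000 = 0.725

0.725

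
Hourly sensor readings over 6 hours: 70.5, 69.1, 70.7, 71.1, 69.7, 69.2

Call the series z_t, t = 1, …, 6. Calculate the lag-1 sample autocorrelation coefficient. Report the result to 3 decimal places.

Mean z̄ = (70.5 + 69.1 + 70.7 + 71.1 + 69.7 + 69.2)/6 = 70.0500
Σ(z_t−z̄)(z_{t+1}−z̄) = (-0.4275) + (-0.6175) + (0.6825) + (-0.3675) + (0.2975) = -0.4325
Denominator Σ(z_t−z̄)² = 3.4750
r_1 = -0.4325 / 3.4750 = -0.124

-0.124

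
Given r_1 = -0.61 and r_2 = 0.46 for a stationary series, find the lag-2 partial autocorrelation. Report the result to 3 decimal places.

φ_{22} = (r_2 − r_1²) / (1 − r_1²)
r_1² = (-0.61)² = 0.3721
Numerator = 0.46 − 0.3721 = 0.0879; denominator = 1 − 0.3721 = 0.6279
φ_{22} = 0.0879 / 0.6279 = 0.140

0.140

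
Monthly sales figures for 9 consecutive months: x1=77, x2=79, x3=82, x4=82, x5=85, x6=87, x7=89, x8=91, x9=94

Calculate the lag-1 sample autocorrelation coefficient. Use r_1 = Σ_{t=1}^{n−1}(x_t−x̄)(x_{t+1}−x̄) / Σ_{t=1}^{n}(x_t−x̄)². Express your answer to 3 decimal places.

Mean x̄ = (77 + 79 + 82 + 82 + 85 + 87 + 89 + 91 + 94)/9 = 85.1111
Numerator Σ_{t=1}^{8}(x_t−x̄)(x_{t+1}−x̄) = 160.9877
Denominator Σ(x_t−x̄)² = 254.8889
r_1 = 160.9877 / 254.8889 = 0.632

0.632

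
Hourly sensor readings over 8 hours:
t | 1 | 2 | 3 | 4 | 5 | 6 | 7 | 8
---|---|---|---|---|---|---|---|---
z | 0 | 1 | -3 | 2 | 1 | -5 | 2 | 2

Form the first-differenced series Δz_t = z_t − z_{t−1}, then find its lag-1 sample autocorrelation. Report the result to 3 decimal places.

-0.513

First differences Δz: 1, -4, 5, -1, -6, 7, 0
Mean of differences = 0.2857
Numerator Σ(Δz_t−Δz̄)(Δz_{t+1}−Δz̄) = -65.3673
Denominator Σ(Δz_t−Δz̄)² = 127.4286
r_1(Δz) = -65.3673 / 127.4286 = -0.513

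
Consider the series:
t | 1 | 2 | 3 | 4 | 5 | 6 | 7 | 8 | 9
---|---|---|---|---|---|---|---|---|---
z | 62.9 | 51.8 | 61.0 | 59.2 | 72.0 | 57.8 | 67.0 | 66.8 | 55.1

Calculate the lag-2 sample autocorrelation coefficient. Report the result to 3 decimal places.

Mean z̄ = (62.9 + 51.8 + 61.0 + 59.2 + 72.0 + 57.8 + 67.0 + 66.8 + 55.1)/9 = 61.5111
Σ(z_t−z̄)(z_{t+2}−z̄) = (-0.7099) + (22.4435) + (-5.3610) + (8.5768) + (57.5723) + (-19.6277) + (-35.1899) = 27.7042
Denominator Σ(z_t−z̄)² = 324.8289
r_2 = 27.7042 / 324.8289 = 0.085

0.085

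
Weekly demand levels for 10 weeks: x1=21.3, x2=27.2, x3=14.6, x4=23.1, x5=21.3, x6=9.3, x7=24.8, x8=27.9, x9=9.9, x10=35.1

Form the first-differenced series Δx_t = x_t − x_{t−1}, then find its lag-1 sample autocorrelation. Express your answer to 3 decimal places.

First differences Δx: 5.9, -12.6, 8.5, -1.8, -12.0, 15.5, 3.1, -18.0, 25.2
Mean of differences = 1.5333
Numerator Σ(Δx_t−Δx̄)(Δx_{t+1}−Δx̄) = -798.3144
Denominator Σ(Δx_t−Δx̄)² = 1600.8000
r_1(Δx) = -798.3144 / 1600.8000 = -0.499

-0.499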